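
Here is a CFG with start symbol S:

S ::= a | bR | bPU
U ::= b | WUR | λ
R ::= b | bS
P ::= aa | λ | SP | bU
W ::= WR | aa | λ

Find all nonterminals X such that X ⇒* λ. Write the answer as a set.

Directly nullable (have an ε-rule): {P, U, W}.
Not nullable: R, S — each has a terminal in every rule's right-hand side or depends on a non-nullable symbol.

{P, U, W}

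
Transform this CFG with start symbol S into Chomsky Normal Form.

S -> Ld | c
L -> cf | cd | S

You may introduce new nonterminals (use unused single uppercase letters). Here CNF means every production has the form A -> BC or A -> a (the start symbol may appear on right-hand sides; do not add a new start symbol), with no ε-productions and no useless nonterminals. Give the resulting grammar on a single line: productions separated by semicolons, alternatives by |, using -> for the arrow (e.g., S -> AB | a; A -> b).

S -> c | LA; A -> d; B -> c; C -> f; L -> c | BA | BC | LA

No ε-productions.
After unit-elimination: S -> c | Ld; L -> c | Ld | cd | cf.
TERM: introduce B -> c, A -> d, C -> f and substitute in every rule of length ≥2.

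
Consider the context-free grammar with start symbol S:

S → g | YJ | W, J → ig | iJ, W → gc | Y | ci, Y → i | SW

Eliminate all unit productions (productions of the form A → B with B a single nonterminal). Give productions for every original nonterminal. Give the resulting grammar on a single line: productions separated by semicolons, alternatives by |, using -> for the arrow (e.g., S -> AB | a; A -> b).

Unit productions: S->W, W->Y.
Unit pairs (A ⇒* B via units): (S,W), (S,Y), (W,Y).
S: inherits non-unit rules of {S, W, Y} → SW | YJ | ci | g | gc | i.
J: inherits non-unit rules of {J} → iJ | ig.
W: inherits non-unit rules of {W, Y} → SW | ci | gc | i.
Y: inherits non-unit rules of {Y} → SW | i.

S -> g | i | SW | YJ | ci | gc; J -> iJ | ig; W -> i | SW | ci | gc; Y -> i | SW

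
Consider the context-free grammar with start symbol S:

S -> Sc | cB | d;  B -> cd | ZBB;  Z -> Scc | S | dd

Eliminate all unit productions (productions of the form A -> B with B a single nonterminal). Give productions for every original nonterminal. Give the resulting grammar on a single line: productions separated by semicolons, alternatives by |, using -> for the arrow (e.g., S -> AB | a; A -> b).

Unit productions: Z->S.
Unit pairs (A ⇒* B via units): (Z,S).
S: inherits non-unit rules of {S} → Sc | cB | d.
B: inherits non-unit rules of {B} → ZBB | cd.
Z: inherits non-unit rules of {S, Z} → Sc | Scc | cB | d | dd.

S -> d | Sc | cB; B -> cd | ZBB; Z -> d | Sc | cB | dd | Scc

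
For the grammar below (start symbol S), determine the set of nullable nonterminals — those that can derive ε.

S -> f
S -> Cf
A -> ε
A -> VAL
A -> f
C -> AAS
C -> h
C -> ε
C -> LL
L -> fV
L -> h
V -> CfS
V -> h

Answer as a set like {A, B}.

Directly nullable (have an ε-rule): {A, C}.
Not nullable: L, S, V — each has a terminal in every rule's right-hand side or depends on a non-nullable symbol.

{A, C}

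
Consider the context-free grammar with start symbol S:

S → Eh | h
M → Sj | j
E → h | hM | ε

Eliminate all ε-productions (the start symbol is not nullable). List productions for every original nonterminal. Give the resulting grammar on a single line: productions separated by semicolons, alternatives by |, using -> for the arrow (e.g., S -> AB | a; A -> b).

Nullable set: {E}.
S -> Eh: E nullable, giving Eh | h.
Drop E -> ε.
Unchanged (no nullable symbols): S -> h; E -> h; E -> hM; M -> Sj; M -> j.

S -> h | Eh; E -> h | hM; M -> j | Sj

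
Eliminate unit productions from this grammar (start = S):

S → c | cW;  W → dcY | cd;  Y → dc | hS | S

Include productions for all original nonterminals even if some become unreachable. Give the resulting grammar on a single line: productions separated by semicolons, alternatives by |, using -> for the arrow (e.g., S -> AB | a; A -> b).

Unit productions: Y->S.
Unit pairs (A ⇒* B via units): (Y,S).
S: inherits non-unit rules of {S} → c | cW.
W: inherits non-unit rules of {W} → cd | dcY.
Y: inherits non-unit rules of {S, Y} → c | cW | dc | hS.

S -> c | cW; W -> cd | dcY; Y -> c | cW | dc | hS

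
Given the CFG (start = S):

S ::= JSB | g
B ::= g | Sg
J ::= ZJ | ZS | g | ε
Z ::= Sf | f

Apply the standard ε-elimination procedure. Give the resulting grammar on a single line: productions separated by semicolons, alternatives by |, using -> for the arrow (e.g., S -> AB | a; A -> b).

S -> g | SB | JSB; B -> g | Sg; J -> Z | g | ZJ | ZS; Z -> f | Sf

Nullable set: {J}.
S -> JSB: J nullable, giving JSB | SB.
Drop J -> ε.
J -> ZJ: J nullable, giving Z | ZJ.
Unchanged (no nullable symbols): S -> g; B -> Sg; B -> g; J -> ZS; J -> g; Z -> Sf; Z -> f.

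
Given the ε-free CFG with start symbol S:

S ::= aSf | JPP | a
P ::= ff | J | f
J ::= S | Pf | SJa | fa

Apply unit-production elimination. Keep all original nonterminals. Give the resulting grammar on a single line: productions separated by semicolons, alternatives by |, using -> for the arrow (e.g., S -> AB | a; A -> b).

Unit productions: J->S, P->J.
Unit pairs (A ⇒* B via units): (J,S), (P,J), (P,S).
S: inherits non-unit rules of {S} → JPP | a | aSf.
J: inherits non-unit rules of {J, S} → JPP | Pf | SJa | a | aSf | fa.
P: inherits non-unit rules of {J, P, S} → JPP | Pf | SJa | a | aSf | f | fa | ff.

S -> a | JPP | aSf; J -> a | Pf | fa | JPP | SJa | aSf; P -> a | f | Pf | fa | ff | JPP | SJa | aSf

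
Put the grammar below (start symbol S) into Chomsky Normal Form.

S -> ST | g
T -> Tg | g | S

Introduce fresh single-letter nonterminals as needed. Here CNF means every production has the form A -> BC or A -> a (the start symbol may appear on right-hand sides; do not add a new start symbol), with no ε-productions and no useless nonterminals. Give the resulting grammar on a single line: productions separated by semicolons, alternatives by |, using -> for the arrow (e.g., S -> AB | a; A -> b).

No ε-productions.
After unit-elimination: S -> g | ST; T -> g | ST | Tg.
TERM: introduce A -> g and substitute in every rule of length ≥2.

S -> g | ST; A -> g; T -> g | ST | TA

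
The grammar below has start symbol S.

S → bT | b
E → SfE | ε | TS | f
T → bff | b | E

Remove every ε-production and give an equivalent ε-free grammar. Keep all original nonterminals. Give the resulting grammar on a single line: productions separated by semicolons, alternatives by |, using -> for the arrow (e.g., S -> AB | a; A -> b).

S -> b | bT; E -> S | f | Sf | TS | SfE; T -> E | b | bff

Nullable set: {E, T}.
S -> bT: T nullable, giving b | bT.
Drop E -> ε.
E -> SfE: E nullable, giving Sf | SfE.
E -> TS: T nullable, giving S | TS.
T -> E: E nullable, giving E.
Unchanged (no nullable symbols): S -> b; E -> f; T -> b; T -> bff.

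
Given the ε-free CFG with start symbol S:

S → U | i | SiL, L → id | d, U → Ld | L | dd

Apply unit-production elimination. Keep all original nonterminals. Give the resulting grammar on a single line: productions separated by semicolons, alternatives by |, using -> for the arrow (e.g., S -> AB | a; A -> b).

Unit productions: S->U, U->L.
Unit pairs (A ⇒* B via units): (S,L), (S,U), (U,L).
S: inherits non-unit rules of {L, S, U} → Ld | SiL | d | dd | i | id.
L: inherits non-unit rules of {L} → d | id.
U: inherits non-unit rules of {L, U} → Ld | d | dd | id.

S -> d | i | Ld | dd | id | SiL; L -> d | id; U -> d | Ld | dd | id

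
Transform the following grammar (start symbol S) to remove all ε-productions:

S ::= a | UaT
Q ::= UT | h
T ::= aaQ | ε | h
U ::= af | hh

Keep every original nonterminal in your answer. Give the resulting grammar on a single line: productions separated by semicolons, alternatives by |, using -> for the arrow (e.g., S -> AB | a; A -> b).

Nullable set: {T}.
S -> UaT: T nullable, giving Ua | UaT.
Q -> UT: T nullable, giving U | UT.
Drop T -> ε.
Unchanged (no nullable symbols): S -> a; Q -> h; T -> aaQ; T -> h; U -> af; U -> hh.

S -> a | Ua | UaT; Q -> U | h | UT; T -> h | aaQ; U -> af | hh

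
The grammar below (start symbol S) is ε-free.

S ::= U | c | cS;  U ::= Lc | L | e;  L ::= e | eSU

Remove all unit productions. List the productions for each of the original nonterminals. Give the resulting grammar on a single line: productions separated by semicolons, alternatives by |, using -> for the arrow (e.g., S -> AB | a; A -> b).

S -> c | e | Lc | cS | eSU; L -> e | eSU; U -> e | Lc | eSU

Unit productions: S->U, U->L.
Unit pairs (A ⇒* B via units): (S,L), (S,U), (U,L).
S: inherits non-unit rules of {L, S, U} → Lc | c | cS | e | eSU.
L: inherits non-unit rules of {L} → e | eSU.
U: inherits non-unit rules of {L, U} → Lc | e | eSU.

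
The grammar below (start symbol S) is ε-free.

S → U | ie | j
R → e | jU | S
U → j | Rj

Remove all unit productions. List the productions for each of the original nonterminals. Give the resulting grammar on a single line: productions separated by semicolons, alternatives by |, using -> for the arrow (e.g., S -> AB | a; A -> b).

S -> j | Rj | ie; R -> e | j | Rj | ie | jU; U -> j | Rj

Unit productions: R->S, S->U.
Unit pairs (A ⇒* B via units): (R,S), (R,U), (S,U).
S: inherits non-unit rules of {S, U} → Rj | ie | j.
R: inherits non-unit rules of {R, S, U} → Rj | e | ie | j | jU.
U: inherits non-unit rules of {U} → Rj | j.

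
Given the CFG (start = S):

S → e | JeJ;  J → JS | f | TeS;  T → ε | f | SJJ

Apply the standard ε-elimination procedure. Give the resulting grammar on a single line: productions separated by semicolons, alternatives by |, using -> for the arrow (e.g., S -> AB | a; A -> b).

Nullable set: {T}.
J -> TeS: T nullable, giving TeS | eS.
Drop T -> ε.
Unchanged (no nullable symbols): S -> JeJ; S -> e; J -> JS; J -> f; T -> SJJ; T -> f.

S -> e | JeJ; J -> f | JS | eS | TeS; T -> f | SJJ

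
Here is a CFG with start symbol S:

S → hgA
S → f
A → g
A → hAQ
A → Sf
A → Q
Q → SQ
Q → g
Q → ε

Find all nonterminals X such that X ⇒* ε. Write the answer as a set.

{A, Q}

Directly nullable (have an ε-rule): {Q}.
A is nullable via A -> Q (every symbol on the right is already known nullable).
Not nullable: S — each has a terminal in every rule's right-hand side or depends on a non-nullable symbol.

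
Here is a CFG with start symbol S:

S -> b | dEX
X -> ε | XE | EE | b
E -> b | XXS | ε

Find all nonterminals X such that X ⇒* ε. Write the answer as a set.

Directly nullable (have an ε-rule): {E, X}.
Not nullable: S — each has a terminal in every rule's right-hand side or depends on a non-nullable symbol.

{E, X}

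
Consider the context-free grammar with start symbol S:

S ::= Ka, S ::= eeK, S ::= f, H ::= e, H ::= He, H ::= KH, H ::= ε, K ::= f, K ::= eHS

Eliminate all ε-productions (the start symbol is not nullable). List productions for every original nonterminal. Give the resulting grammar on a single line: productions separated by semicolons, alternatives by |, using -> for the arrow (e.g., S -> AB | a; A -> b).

S -> f | Ka | eeK; H -> K | e | He | KH; K -> f | eS | eHS

Nullable set: {H}.
Drop H -> ε.
H -> He: H nullable, giving He | e.
H -> KH: H nullable, giving K | KH.
K -> eHS: H nullable, giving eHS | eS.
Unchanged (no nullable symbols): S -> Ka; S -> eeK; S -> f; H -> e; K -> f.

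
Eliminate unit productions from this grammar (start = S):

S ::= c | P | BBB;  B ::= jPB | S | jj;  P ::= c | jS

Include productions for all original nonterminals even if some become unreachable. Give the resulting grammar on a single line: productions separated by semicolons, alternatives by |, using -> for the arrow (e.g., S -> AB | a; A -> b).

Unit productions: B->S, S->P.
Unit pairs (A ⇒* B via units): (B,P), (B,S), (S,P).
S: inherits non-unit rules of {P, S} → BBB | c | jS.
B: inherits non-unit rules of {B, P, S} → BBB | c | jPB | jS | jj.
P: inherits non-unit rules of {P} → c | jS.

S -> c | jS | BBB; B -> c | jS | jj | BBB | jPB; P -> c | jS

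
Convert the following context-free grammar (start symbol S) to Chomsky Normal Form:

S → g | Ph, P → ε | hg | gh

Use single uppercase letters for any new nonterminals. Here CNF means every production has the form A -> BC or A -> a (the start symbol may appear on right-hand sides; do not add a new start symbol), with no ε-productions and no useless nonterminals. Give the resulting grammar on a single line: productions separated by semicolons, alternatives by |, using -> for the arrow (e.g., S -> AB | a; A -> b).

Nullable: {P}; after ε-elimination: S -> g | h | Ph; P -> gh | hg.
No unit productions to eliminate.
TERM: introduce A -> g, B -> h and substitute in every rule of length ≥2.

S -> g | h | PB; A -> g; B -> h; P -> AB | BA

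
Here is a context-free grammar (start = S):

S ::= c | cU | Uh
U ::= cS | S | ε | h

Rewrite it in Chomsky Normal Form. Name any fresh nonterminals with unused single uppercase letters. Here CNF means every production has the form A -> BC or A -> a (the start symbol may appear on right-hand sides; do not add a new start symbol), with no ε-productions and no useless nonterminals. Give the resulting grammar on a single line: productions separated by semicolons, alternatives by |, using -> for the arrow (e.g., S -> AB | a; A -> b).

S -> c | h | BU | UA; A -> h; B -> c; U -> c | h | BS | BU | UA

Nullable: {U}; after ε-elimination: S -> c | h | Uh | cU; U -> S | h | cS.
After unit-elimination: S -> c | h | Uh | cU; U -> c | h | Uh | cS | cU.
TERM: introduce B -> c, A -> h and substitute in every rule of length ≥2.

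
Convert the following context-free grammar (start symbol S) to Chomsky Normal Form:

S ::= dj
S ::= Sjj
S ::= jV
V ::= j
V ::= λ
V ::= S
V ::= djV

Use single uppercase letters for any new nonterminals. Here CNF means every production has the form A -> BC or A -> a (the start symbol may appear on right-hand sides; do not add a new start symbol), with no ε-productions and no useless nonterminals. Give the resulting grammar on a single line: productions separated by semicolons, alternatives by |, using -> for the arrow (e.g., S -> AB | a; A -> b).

Nullable: {V}; after ε-elimination: S -> j | dj | jV | Sjj; V -> S | j | dj | djV.
After unit-elimination: S -> j | dj | jV | Sjj; V -> j | dj | jV | Sjj | djV.
TERM: introduce B -> d, A -> j and substitute in every rule of length ≥2.
BIN: S -> SAA becomes S -> SC, C -> AA; V -> BAV becomes V -> BD, D -> AV; V -> SAA becomes V -> SE, E -> AA.

S -> j | AV | BA | SC; A -> j; B -> d; C -> AA; D -> AV; E -> AA; V -> j | AV | BA | BD | SE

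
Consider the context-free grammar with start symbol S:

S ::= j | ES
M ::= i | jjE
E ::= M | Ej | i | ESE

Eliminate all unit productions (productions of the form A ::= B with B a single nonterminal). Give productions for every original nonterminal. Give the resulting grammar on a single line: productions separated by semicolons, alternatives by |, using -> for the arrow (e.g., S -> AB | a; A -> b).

S -> j | ES; E -> i | Ej | ESE | jjE; M -> i | jjE

Unit productions: E->M.
Unit pairs (A ⇒* B via units): (E,M).
S: inherits non-unit rules of {S} → ES | j.
E: inherits non-unit rules of {E, M} → ESE | Ej | i | jjE.
M: inherits non-unit rules of {M} → i | jjE.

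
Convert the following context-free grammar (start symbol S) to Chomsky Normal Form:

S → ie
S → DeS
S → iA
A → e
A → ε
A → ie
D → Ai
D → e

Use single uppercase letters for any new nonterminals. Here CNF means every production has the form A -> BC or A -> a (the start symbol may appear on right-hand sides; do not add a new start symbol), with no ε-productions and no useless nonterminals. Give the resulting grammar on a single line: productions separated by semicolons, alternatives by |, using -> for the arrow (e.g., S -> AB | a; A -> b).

Nullable: {A}; after ε-elimination: S -> i | iA | ie | DeS; A -> e | ie; D -> e | i | Ai.
No unit productions to eliminate.
TERM: introduce C -> e, B -> i and substitute in every rule of length ≥2.
BIN: S -> DCS becomes S -> DE, E -> CS.

S -> i | BA | BC | DE; A -> e | BC; B -> i; C -> e; D -> e | i | AB; E -> CS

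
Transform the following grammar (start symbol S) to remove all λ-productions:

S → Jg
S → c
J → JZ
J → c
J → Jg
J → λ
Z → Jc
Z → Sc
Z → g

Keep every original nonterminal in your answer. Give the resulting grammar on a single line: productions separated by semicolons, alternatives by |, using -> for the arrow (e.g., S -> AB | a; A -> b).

Nullable set: {J}.
S -> Jg: J nullable, giving Jg | g.
Drop J -> λ.
J -> JZ: J nullable, giving JZ | Z.
J -> Jg: J nullable, giving Jg | g.
Z -> Jc: J nullable, giving Jc | c.
Unchanged (no nullable symbols): S -> c; J -> c; Z -> Sc; Z -> g.

S -> c | g | Jg; J -> Z | c | g | JZ | Jg; Z -> c | g | Jc | Sc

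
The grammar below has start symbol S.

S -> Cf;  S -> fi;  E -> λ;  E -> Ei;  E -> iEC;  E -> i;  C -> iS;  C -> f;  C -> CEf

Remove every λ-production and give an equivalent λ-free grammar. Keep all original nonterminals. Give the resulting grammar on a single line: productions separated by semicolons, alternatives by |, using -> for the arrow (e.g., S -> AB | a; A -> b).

S -> Cf | fi; C -> f | Cf | iS | CEf; E -> i | Ei | iC | iEC

Nullable set: {E}.
C -> CEf: E nullable, giving CEf | Cf.
Drop E -> λ.
E -> Ei: E nullable, giving Ei | i.
E -> iEC: E nullable, giving iC | iEC.
Unchanged (no nullable symbols): S -> Cf; S -> fi; C -> f; C -> iS; E -> i.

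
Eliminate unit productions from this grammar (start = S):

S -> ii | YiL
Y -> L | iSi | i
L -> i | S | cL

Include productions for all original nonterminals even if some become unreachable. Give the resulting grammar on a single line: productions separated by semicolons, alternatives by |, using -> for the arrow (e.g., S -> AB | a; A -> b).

S -> ii | YiL; L -> i | cL | ii | YiL; Y -> i | cL | ii | YiL | iSi

Unit productions: L->S, Y->L.
Unit pairs (A ⇒* B via units): (L,S), (Y,L), (Y,S).
S: inherits non-unit rules of {S} → YiL | ii.
L: inherits non-unit rules of {L, S} → YiL | cL | i | ii.
Y: inherits non-unit rules of {L, S, Y} → YiL | cL | i | iSi | ii.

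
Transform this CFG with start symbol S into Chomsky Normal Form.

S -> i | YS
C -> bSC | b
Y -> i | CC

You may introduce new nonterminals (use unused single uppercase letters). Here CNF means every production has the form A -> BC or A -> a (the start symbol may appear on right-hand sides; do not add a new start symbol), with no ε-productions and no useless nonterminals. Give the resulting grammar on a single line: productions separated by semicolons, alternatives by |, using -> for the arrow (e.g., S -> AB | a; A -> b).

S -> i | YS; A -> b; B -> SC; C -> b | AB; Y -> i | CC

No ε-productions.
No unit productions to eliminate.
TERM: introduce A -> b and substitute in every rule of length ≥2.
BIN: C -> ASC becomes C -> AB, B -> SC.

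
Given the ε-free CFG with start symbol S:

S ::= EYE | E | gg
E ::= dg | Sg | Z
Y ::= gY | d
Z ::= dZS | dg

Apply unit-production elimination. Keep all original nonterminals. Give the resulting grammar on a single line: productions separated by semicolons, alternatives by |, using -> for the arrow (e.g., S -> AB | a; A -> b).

S -> Sg | dg | gg | EYE | dZS; E -> Sg | dg | dZS; Y -> d | gY; Z -> dg | dZS

Unit productions: E->Z, S->E.
Unit pairs (A ⇒* B via units): (E,Z), (S,E), (S,Z).
S: inherits non-unit rules of {E, S, Z} → EYE | Sg | dZS | dg | gg.
E: inherits non-unit rules of {E, Z} → Sg | dZS | dg.
Y: inherits non-unit rules of {Y} → d | gY.
Z: inherits non-unit rules of {Z} → dZS | dg.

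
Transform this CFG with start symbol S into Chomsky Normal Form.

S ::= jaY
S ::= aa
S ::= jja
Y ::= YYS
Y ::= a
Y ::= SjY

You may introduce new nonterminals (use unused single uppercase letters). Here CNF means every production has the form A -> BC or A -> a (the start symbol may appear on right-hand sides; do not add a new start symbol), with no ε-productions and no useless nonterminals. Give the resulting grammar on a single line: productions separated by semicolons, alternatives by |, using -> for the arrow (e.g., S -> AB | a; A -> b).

No ε-productions.
No unit productions to eliminate.
TERM: introduce A -> a, B -> j and substitute in every rule of length ≥2.
BIN: S -> BAY becomes S -> BC, C -> AY; S -> BBA becomes S -> BD, D -> BA; Y -> SBY becomes Y -> SE, E -> BY; Y -> YYS becomes Y -> YF, F -> YS.

S -> AA | BC | BD; A -> a; B -> j; C -> AY; D -> BA; E -> BY; F -> YS; Y -> a | SE | YF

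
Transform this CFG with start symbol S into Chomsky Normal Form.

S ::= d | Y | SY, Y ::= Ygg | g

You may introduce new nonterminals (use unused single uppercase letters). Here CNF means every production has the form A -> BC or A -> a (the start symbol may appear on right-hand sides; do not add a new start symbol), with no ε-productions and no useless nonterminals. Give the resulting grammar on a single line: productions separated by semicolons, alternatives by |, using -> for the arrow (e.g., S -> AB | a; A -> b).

S -> d | g | SY | YB; A -> g; B -> AA; C -> AA; Y -> g | YC

No ε-productions.
After unit-elimination: S -> d | g | SY | Ygg; Y -> g | Ygg.
TERM: introduce A -> g and substitute in every rule of length ≥2.
BIN: S -> YAA becomes S -> YB, B -> AA; Y -> YAA becomes Y -> YC, C -> AA.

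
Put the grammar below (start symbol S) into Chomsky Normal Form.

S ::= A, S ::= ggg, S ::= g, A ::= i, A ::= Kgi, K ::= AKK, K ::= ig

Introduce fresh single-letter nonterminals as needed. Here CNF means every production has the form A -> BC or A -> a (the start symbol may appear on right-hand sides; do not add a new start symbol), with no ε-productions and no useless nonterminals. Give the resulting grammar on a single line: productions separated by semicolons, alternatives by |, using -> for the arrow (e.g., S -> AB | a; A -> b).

No ε-productions.
After unit-elimination: S -> g | i | Kgi | ggg; A -> i | Kgi; K -> ig | AKK.
TERM: introduce B -> g, C -> i and substitute in every rule of length ≥2.
BIN: A -> KBC becomes A -> KD, D -> BC; K -> AKK becomes K -> AE, E -> KK; S -> BBB becomes S -> BF, F -> BB; S -> KBC becomes S -> KG, G -> BC.

S -> g | i | BF | KG; A -> i | KD; B -> g; C -> i; D -> BC; E -> KK; F -> BB; G -> BC; K -> AE | CB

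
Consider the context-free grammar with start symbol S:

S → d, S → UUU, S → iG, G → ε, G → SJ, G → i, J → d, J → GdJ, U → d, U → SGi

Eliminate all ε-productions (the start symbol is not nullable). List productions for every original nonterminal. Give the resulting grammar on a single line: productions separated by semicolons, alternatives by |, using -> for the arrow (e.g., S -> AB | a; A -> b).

S -> d | i | iG | UUU; G -> i | SJ; J -> d | dJ | GdJ; U -> d | Si | SGi

Nullable set: {G}.
S -> iG: G nullable, giving i | iG.
Drop G -> ε.
J -> GdJ: G nullable, giving GdJ | dJ.
U -> SGi: G nullable, giving SGi | Si.
Unchanged (no nullable symbols): S -> UUU; S -> d; G -> SJ; G -> i; J -> d; U -> d.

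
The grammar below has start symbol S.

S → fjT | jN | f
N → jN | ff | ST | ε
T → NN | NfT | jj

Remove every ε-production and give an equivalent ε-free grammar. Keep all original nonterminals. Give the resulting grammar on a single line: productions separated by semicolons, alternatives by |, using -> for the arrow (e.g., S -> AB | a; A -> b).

Nullable set: {N, T}.
S -> fjT: T nullable, giving fj | fjT.
S -> jN: N nullable, giving j | jN.
Drop N -> ε.
N -> ST: T nullable, giving S | ST.
N -> jN: N nullable, giving j | jN.
T -> NN: N, N nullable, giving N | NN.
T -> NfT: N, T nullable, giving Nf | NfT | f | fT.
Unchanged (no nullable symbols): S -> f; N -> ff; T -> jj.

S -> f | j | fj | jN | fjT; N -> S | j | ST | ff | jN; T -> N | f | NN | Nf | fT | jj | NfT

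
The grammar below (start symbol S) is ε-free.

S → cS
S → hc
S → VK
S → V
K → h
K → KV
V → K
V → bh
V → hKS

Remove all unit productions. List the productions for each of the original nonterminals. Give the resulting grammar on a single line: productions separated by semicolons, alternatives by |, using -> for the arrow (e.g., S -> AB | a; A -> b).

Unit productions: S->V, V->K.
Unit pairs (A ⇒* B via units): (S,K), (S,V), (V,K).
S: inherits non-unit rules of {K, S, V} → KV | VK | bh | cS | h | hKS | hc.
K: inherits non-unit rules of {K} → KV | h.
V: inherits non-unit rules of {K, V} → KV | bh | h | hKS.

S -> h | KV | VK | bh | cS | hc | hKS; K -> h | KV; V -> h | KV | bh | hKS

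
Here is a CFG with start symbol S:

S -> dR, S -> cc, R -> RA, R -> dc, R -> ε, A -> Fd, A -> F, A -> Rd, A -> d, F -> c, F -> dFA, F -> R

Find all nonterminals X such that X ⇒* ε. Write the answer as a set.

Directly nullable (have an ε-rule): {R}.
F is nullable via F -> R (every symbol on the right is already known nullable).
A is nullable via A -> F (every symbol on the right is already known nullable).
Not nullable: S — each has a terminal in every rule's right-hand side or depends on a non-nullable symbol.

{A, F, R}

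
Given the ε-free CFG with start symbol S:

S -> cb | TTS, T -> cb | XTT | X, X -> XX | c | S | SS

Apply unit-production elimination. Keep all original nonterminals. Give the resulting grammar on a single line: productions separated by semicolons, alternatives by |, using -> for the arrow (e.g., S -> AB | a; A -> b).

Unit productions: T->X, X->S.
Unit pairs (A ⇒* B via units): (T,S), (T,X), (X,S).
S: inherits non-unit rules of {S} → TTS | cb.
T: inherits non-unit rules of {S, T, X} → SS | TTS | XTT | XX | c | cb.
X: inherits non-unit rules of {S, X} → SS | TTS | XX | c | cb.

S -> cb | TTS; T -> c | SS | XX | cb | TTS | XTT; X -> c | SS | XX | cb | TTS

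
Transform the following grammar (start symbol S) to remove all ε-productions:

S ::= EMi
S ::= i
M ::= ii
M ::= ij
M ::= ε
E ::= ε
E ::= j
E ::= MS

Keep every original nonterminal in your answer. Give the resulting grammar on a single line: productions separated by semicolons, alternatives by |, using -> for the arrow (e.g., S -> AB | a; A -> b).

S -> i | Ei | Mi | EMi; E -> S | j | MS; M -> ii | ij

Nullable set: {E, M}.
S -> EMi: E, M nullable, giving EMi | Ei | Mi | i.
Drop E -> ε.
E -> MS: M nullable, giving MS | S.
Drop M -> ε.
Unchanged (no nullable symbols): S -> i; E -> j; M -> ii; M -> ij.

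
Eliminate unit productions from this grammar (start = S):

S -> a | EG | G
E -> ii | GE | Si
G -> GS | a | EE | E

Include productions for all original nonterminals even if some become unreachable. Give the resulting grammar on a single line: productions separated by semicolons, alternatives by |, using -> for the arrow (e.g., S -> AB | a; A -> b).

Unit productions: G->E, S->G.
Unit pairs (A ⇒* B via units): (G,E), (S,E), (S,G).
S: inherits non-unit rules of {E, G, S} → EE | EG | GE | GS | Si | a | ii.
E: inherits non-unit rules of {E} → GE | Si | ii.
G: inherits non-unit rules of {E, G} → EE | GE | GS | Si | a | ii.

S -> a | EE | EG | GE | GS | Si | ii; E -> GE | Si | ii; G -> a | EE | GE | GS | Si | ii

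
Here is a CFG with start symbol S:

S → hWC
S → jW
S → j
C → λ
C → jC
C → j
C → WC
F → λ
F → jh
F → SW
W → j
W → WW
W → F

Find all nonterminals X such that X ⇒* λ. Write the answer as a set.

{C, F, W}

Directly nullable (have an ε-rule): {C, F}.
W is nullable via W -> F (every symbol on the right is already known nullable).
Not nullable: S — each has a terminal in every rule's right-hand side or depends on a non-nullable symbol.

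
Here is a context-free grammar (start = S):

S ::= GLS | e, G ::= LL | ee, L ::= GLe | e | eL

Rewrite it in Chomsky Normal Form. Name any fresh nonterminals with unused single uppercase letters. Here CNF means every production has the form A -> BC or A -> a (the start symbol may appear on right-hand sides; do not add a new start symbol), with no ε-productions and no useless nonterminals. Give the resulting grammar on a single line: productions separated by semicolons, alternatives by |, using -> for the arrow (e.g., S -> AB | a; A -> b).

No ε-productions.
No unit productions to eliminate.
TERM: introduce A -> e and substitute in every rule of length ≥2.
BIN: L -> GLA becomes L -> GB, B -> LA; S -> GLS becomes S -> GC, C -> LS.

S -> e | GC; A -> e; B -> LA; C -> LS; G -> AA | LL; L -> e | AL | GB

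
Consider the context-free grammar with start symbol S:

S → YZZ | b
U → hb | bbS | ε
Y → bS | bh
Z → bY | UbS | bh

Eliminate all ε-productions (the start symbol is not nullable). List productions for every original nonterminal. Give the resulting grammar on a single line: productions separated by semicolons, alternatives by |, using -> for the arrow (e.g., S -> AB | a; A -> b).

Nullable set: {U}.
Drop U -> ε.
Z -> UbS: U nullable, giving UbS | bS.
Unchanged (no nullable symbols): S -> YZZ; S -> b; U -> bbS; U -> hb; Y -> bS; Y -> bh; Z -> bY; Z -> bh.

S -> b | YZZ; U -> hb | bbS; Y -> bS | bh; Z -> bS | bY | bh | UbS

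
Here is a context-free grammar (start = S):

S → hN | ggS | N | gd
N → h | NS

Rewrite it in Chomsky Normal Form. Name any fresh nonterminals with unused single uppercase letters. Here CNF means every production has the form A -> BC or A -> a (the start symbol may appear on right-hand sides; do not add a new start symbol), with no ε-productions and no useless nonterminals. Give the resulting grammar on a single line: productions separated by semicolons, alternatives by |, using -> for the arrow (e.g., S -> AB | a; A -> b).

No ε-productions.
After unit-elimination: S -> h | NS | gd | hN | ggS; N -> h | NS.
TERM: introduce B -> d, A -> g, C -> h and substitute in every rule of length ≥2.
BIN: S -> AAS becomes S -> AD, D -> AS.

S -> h | AB | AD | CN | NS; A -> g; B -> d; C -> h; D -> AS; N -> h | NS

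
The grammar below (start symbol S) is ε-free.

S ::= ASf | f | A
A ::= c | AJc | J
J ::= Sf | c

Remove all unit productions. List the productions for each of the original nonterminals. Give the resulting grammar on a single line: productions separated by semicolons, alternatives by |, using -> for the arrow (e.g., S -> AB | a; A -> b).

S -> c | f | Sf | AJc | ASf; A -> c | Sf | AJc; J -> c | Sf

Unit productions: A->J, S->A.
Unit pairs (A ⇒* B via units): (A,J), (S,A), (S,J).
S: inherits non-unit rules of {A, J, S} → AJc | ASf | Sf | c | f.
A: inherits non-unit rules of {A, J} → AJc | Sf | c.
J: inherits non-unit rules of {J} → Sf | c.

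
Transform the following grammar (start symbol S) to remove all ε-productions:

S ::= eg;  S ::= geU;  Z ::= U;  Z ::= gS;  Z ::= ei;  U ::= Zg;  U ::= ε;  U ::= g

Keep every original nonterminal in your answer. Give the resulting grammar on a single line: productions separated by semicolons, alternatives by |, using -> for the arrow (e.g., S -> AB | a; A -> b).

Nullable set: {U, Z}.
S -> geU: U nullable, giving ge | geU.
Drop U -> ε.
U -> Zg: Z nullable, giving Zg | g.
Z -> U: U nullable, giving U.
Unchanged (no nullable symbols): S -> eg; U -> g; Z -> ei; Z -> gS.

S -> eg | ge | geU; U -> g | Zg; Z -> U | ei | gS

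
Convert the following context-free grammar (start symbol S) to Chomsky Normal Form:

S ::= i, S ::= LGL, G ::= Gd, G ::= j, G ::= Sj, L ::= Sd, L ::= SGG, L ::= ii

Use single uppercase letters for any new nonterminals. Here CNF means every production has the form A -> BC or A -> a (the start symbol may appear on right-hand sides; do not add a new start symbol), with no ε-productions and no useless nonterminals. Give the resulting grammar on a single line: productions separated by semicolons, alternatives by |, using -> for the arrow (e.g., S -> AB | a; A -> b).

No ε-productions.
No unit productions to eliminate.
TERM: introduce A -> d, C -> i, B -> j and substitute in every rule of length ≥2.
BIN: L -> SGG becomes L -> SD, D -> GG; S -> LGL becomes S -> LE, E -> GL.

S -> i | LE; A -> d; B -> j; C -> i; D -> GG; E -> GL; G -> j | GA | SB; L -> CC | SA | SD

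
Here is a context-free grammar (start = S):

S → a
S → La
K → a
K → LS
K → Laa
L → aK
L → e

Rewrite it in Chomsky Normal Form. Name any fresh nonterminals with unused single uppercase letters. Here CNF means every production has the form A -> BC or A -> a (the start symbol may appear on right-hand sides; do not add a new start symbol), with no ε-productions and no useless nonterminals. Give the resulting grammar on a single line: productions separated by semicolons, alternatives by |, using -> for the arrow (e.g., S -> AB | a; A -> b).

No ε-productions.
No unit productions to eliminate.
TERM: introduce A -> a and substitute in every rule of length ≥2.
BIN: K -> LAA becomes K -> LB, B -> AA.

S -> a | LA; A -> a; B -> AA; K -> a | LB | LS; L -> e | AK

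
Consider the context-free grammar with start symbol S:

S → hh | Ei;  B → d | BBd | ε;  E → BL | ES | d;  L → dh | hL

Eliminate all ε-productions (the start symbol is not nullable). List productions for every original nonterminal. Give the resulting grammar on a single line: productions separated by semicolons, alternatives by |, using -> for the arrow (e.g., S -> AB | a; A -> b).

Nullable set: {B}.
Drop B -> ε.
B -> BBd: B, B nullable, giving BBd | Bd | d.
E -> BL: B nullable, giving BL | L.
Unchanged (no nullable symbols): S -> Ei; S -> hh; B -> d; E -> ES; E -> d; L -> dh; L -> hL.

S -> Ei | hh; B -> d | Bd | BBd; E -> L | d | BL | ES; L -> dh | hL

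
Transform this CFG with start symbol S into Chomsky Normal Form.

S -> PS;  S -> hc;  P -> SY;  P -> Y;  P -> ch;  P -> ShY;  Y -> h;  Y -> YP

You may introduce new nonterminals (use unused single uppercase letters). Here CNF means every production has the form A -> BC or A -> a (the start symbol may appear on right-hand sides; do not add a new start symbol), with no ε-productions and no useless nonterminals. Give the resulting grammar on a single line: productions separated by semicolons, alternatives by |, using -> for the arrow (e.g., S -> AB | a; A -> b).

S -> AB | PS; A -> h; B -> c; C -> AY; P -> h | BA | SC | SY | YP; Y -> h | YP

No ε-productions.
After unit-elimination: S -> PS | hc; P -> h | SY | YP | ch | ShY; Y -> h | YP.
TERM: introduce B -> c, A -> h and substitute in every rule of length ≥2.
BIN: P -> SAY becomes P -> SC, C -> AY.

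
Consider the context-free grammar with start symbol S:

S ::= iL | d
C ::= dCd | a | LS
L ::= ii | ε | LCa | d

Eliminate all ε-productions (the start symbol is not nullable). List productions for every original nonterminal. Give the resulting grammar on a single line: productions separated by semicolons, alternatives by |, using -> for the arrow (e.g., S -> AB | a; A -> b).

S -> d | i | iL; C -> S | a | LS | dCd; L -> d | Ca | ii | LCa

Nullable set: {L}.
S -> iL: L nullable, giving i | iL.
C -> LS: L nullable, giving LS | S.
Drop L -> ε.
L -> LCa: L nullable, giving Ca | LCa.
Unchanged (no nullable symbols): S -> d; C -> a; C -> dCd; L -> d; L -> ii.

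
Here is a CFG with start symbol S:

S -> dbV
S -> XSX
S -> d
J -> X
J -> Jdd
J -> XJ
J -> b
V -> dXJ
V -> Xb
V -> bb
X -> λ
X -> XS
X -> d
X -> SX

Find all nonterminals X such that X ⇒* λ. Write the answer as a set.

{J, X}

Directly nullable (have an ε-rule): {X}.
J is nullable via J -> X (every symbol on the right is already known nullable).
Not nullable: S, V — each has a terminal in every rule's right-hand side or depends on a non-nullable symbol.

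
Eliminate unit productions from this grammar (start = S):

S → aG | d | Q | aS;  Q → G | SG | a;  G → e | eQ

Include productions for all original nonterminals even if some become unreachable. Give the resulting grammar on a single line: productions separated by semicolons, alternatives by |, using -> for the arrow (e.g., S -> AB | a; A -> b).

S -> a | d | e | SG | aG | aS | eQ; G -> e | eQ; Q -> a | e | SG | eQ

Unit productions: Q->G, S->Q.
Unit pairs (A ⇒* B via units): (Q,G), (S,G), (S,Q).
S: inherits non-unit rules of {G, Q, S} → SG | a | aG | aS | d | e | eQ.
G: inherits non-unit rules of {G} → e | eQ.
Q: inherits non-unit rules of {G, Q} → SG | a | e | eQ.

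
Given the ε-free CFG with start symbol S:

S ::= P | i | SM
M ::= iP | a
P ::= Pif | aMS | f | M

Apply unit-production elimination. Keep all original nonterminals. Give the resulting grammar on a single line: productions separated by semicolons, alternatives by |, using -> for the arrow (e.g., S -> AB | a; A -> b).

S -> a | f | i | SM | iP | Pif | aMS; M -> a | iP; P -> a | f | iP | Pif | aMS

Unit productions: P->M, S->P.
Unit pairs (A ⇒* B via units): (P,M), (S,M), (S,P).
S: inherits non-unit rules of {M, P, S} → Pif | SM | a | aMS | f | i | iP.
M: inherits non-unit rules of {M} → a | iP.
P: inherits non-unit rules of {M, P} → Pif | a | aMS | f | iP.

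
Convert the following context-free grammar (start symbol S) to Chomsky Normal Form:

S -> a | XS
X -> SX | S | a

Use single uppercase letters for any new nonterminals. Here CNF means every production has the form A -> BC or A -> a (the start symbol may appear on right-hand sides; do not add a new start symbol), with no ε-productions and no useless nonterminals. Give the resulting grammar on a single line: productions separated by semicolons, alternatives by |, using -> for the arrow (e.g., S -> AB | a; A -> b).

No ε-productions.
After unit-elimination: S -> a | XS; X -> a | SX | XS.

S -> a | XS; X -> a | SX | XS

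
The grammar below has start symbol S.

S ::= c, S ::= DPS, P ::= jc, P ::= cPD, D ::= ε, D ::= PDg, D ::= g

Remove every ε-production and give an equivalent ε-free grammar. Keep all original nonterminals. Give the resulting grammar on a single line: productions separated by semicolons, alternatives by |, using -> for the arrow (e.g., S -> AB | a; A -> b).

Nullable set: {D}.
S -> DPS: D nullable, giving DPS | PS.
Drop D -> ε.
D -> PDg: D nullable, giving PDg | Pg.
P -> cPD: D nullable, giving cP | cPD.
Unchanged (no nullable symbols): S -> c; D -> g; P -> jc.

S -> c | PS | DPS; D -> g | Pg | PDg; P -> cP | jc | cPD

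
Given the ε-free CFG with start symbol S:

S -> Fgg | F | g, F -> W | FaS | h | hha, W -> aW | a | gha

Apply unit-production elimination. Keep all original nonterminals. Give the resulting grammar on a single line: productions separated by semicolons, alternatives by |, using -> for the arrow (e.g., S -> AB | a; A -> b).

S -> a | g | h | aW | FaS | Fgg | gha | hha; F -> a | h | aW | FaS | gha | hha; W -> a | aW | gha

Unit productions: F->W, S->F.
Unit pairs (A ⇒* B via units): (F,W), (S,F), (S,W).
S: inherits non-unit rules of {F, S, W} → FaS | Fgg | a | aW | g | gha | h | hha.
F: inherits non-unit rules of {F, W} → FaS | a | aW | gha | h | hha.
W: inherits non-unit rules of {W} → a | aW | gha.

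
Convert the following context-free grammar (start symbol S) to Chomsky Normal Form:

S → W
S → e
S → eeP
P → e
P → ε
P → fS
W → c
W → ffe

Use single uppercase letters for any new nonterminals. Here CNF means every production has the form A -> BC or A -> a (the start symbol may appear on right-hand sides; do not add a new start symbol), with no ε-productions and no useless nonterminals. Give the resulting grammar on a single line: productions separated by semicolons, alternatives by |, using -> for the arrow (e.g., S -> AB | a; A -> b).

Nullable: {P}; after ε-elimination: S -> W | e | ee | eeP; P -> e | fS; W -> c | ffe.
After unit-elimination: S -> c | e | ee | eeP | ffe; P -> e | fS; W -> c | ffe.
TERM: introduce B -> e, A -> f and substitute in every rule of length ≥2.
BIN: S -> AAB becomes S -> AC, C -> AB; S -> BBP becomes S -> BD, D -> BP; W -> AAB becomes W -> AE, E -> AB.
Drop unreachable/unproductive: W.

S -> c | e | AC | BB | BD; A -> f; B -> e; C -> AB; D -> BP; P -> e | AS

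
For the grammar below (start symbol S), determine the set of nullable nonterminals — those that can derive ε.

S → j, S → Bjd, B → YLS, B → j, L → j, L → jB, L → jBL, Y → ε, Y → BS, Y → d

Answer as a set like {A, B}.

{Y}

Directly nullable (have an ε-rule): {Y}.
Not nullable: B, L, S — each has a terminal in every rule's right-hand side or depends on a non-nullable symbol.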